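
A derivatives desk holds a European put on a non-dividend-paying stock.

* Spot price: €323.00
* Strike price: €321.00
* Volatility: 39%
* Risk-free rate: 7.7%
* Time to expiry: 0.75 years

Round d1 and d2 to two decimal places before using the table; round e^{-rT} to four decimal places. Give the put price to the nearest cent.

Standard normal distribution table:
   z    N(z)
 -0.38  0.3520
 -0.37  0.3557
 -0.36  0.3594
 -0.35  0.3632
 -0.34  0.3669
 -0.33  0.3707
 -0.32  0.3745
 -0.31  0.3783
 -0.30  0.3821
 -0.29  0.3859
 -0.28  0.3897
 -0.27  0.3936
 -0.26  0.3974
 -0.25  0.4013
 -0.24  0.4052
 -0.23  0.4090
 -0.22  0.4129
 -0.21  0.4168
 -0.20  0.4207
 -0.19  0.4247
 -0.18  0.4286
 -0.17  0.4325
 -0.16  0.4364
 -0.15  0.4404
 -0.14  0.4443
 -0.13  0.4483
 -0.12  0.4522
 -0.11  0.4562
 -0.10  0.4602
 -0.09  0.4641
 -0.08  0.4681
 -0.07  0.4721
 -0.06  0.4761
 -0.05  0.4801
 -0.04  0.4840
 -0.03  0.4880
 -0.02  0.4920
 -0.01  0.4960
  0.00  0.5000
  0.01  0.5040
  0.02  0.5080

σ√T = 0.39·√0.75 = 0.3377
d₁ = [ln(323/321) + (0.077 + 0.39²/2)·0.75] / 0.3377 = [0.0062 + 0.1148] / 0.3377 = 0.3582 → 0.36
d₂ = d₁ − σ√T = 0.3582 − 0.3377 = 0.0205 → 0.02
exp(−rT) = exp(−0.077·0.75) = 0.9439
P = 321·0.9439·N(-0.02) − 323·N(-0.36) = 321·0.9439·0.4920 − 323·0.3594 = 149.0720 − 116.0862 = 32.9858

€32.99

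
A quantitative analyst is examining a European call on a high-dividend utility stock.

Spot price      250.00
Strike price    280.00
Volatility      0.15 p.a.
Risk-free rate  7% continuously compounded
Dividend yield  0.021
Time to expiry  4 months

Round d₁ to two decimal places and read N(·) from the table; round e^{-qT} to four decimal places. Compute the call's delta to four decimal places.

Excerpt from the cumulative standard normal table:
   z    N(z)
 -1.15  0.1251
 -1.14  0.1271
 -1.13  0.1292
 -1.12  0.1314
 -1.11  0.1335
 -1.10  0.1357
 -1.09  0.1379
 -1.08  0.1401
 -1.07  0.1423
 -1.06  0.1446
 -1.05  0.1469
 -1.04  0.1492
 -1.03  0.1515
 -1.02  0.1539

T = 0.3333;  σ√T = 0.0866
d₁ = [ln(250/280) + (0.07 − 0.021 + 0.15²/2)·0.3333] / 0.0866 = [-0.1133 + 0.0201] / 0.0866 = -1.0767 → -1.08
N(d₁) = N(-1.08) = 0.1401
Δ_call = e^(−qT)·N(d₁) = 0.9930·0.1401 = 0.1391

0.1391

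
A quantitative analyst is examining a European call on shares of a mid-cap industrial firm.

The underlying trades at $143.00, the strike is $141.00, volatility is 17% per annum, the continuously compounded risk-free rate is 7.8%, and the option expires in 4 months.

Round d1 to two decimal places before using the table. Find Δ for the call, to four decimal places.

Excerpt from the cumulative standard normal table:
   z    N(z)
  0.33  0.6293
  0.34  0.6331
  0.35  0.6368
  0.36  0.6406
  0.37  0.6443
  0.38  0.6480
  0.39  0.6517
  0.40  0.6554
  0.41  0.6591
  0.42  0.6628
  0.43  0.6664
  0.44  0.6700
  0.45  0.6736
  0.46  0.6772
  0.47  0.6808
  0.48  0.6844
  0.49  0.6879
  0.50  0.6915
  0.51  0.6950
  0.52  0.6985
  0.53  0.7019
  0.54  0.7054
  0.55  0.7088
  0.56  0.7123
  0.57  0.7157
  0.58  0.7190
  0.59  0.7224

0.6772

σ√T = 0.17·√0.3333 = 0.0981
d₁ = [ln(143/141) + (0.078 + 0.17²/2)·0.3333] / 0.0981 = [0.0141 + 0.0308] / 0.0981 = 0.4575 → 0.46
N(d₁) = N(0.46) = 0.6772
Δ_call = N(d₁) = 0.6772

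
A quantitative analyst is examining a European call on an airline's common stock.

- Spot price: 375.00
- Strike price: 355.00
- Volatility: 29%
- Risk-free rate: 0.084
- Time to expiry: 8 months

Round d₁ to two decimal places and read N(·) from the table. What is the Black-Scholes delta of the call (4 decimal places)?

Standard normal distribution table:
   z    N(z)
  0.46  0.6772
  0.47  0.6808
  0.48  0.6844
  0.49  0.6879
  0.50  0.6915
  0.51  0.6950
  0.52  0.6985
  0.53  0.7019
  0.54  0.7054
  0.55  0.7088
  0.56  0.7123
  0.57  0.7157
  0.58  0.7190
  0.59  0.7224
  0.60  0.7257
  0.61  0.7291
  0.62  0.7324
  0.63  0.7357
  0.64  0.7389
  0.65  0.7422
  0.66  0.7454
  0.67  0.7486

0.7224

T = 0.6667;  σ√T = 0.2368
d₁ = [ln(375/355) + (0.084 + ½·0.29²)·0.6667] / (σ√T) = (0.0548 + 0.0840) / 0.2368 = 0.5864 which rounds to 0.59
N(d₁) = N(0.59) = 0.7224
Δ_call = N(d₁) = 0.7224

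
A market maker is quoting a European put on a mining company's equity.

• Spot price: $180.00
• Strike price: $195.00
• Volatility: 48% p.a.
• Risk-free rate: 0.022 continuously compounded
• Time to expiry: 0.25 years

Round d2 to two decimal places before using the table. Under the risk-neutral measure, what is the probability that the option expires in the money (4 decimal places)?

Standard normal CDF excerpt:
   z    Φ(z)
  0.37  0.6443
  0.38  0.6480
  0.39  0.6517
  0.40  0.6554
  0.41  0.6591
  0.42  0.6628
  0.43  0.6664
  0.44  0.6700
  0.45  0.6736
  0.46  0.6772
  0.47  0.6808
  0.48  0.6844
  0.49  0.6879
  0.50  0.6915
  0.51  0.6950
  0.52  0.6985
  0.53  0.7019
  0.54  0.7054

T = 0.25;  σ√T = 0.2400
d₁ = [ln(180/195) + (0.022 + 0.48²/2)·0.25] / 0.2400 = [-0.0800 + 0.0343] / 0.2400 = -0.1906 which rounds to -0.19
d₂ = d₁ − σ√T = -0.1906 − 0.2400 = -0.4306 which rounds to -0.43
Pr(exercise) under Q = N(−d₂) = N(0.43) = 0.6664

0.6664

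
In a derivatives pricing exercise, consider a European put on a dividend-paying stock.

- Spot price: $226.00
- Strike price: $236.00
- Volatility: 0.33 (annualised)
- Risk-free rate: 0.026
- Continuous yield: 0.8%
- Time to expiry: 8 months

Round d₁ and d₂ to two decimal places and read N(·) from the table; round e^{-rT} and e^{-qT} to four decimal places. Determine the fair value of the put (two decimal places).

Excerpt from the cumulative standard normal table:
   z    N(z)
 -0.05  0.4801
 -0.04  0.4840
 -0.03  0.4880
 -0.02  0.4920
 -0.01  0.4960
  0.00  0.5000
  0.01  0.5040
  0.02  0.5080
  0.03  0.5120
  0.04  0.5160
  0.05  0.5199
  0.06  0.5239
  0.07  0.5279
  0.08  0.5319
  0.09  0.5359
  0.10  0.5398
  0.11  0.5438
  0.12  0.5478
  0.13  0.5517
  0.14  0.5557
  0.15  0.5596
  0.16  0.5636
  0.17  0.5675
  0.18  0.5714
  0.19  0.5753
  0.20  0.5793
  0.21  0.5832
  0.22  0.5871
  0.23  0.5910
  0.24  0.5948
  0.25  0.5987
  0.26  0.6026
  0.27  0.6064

σ√T = 0.33 × 0.8165 = 0.2694
ln(S/K) + (r − q + σ²/2)T = ln(226/236) + (0.026 − 0.008 + 0.33²/2)·0.6667 = -0.0433 + 0.0483 = 0.0050
d₁ = 0.0050 / 0.2694 = 0.0186 ⇒ 0.02
d₂ = d₁ − σ√T = 0.0186 − 0.2694 = -0.2509 ⇒ -0.25
e^(−qT) = e^(−0.008·0.6667) = 0.9947;  e^(−rT) = e^(−0.026·0.6667) = 0.9828
P = 236·0.9828·N(0.25) − 226·0.9947·N(-0.02) = 236·0.9828·0.5987 − 226·0.9947·0.4920 = 138.8630 − 110.6027 = 28.2603

$28.26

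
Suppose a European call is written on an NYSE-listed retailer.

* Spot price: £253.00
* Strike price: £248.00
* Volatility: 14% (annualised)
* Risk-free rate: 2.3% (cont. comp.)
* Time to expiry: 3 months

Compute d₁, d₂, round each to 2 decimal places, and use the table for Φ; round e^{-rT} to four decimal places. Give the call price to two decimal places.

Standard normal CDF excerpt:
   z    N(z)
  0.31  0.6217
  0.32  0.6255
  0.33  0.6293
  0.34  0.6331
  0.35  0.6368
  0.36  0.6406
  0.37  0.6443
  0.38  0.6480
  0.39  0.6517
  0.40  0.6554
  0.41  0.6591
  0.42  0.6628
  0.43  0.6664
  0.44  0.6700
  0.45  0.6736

£10.64

σ√T = 0.14·√0.25 = 0.0700
d₁ = [ln(253/248) + (0.023 + 0.14²/2)·0.25] / 0.0700 = [0.0200 + 0.0082] / 0.0700 = 0.4023 → 0.40
d₂ = d₁ − σ√T = 0.4023 − 0.0700 = 0.3323 → 0.33
e^(−rT) = e^(−0.023·0.25) = 0.9943
N(d₁) = N(0.40) = 0.6554;  N(d₂) = N(0.33) = 0.6293
C = 253·0.6554 − 248·0.9943·0.6293 = 165.8162 − 155.1768 = 10.6394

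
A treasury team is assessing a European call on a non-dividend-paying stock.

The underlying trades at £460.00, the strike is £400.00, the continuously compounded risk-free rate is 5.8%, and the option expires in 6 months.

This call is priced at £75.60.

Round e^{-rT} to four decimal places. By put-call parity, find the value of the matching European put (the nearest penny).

exp(−rT) = exp(−0.058·0.5) = 0.9714
Put-call parity: C − P = S − K·e^(−rT) = 460 − 400·0.9714 = 460 − 388.5600 = 71.4400
P = C − (C − P) = 75.60 − (71.4400) = 4.1600

£4.16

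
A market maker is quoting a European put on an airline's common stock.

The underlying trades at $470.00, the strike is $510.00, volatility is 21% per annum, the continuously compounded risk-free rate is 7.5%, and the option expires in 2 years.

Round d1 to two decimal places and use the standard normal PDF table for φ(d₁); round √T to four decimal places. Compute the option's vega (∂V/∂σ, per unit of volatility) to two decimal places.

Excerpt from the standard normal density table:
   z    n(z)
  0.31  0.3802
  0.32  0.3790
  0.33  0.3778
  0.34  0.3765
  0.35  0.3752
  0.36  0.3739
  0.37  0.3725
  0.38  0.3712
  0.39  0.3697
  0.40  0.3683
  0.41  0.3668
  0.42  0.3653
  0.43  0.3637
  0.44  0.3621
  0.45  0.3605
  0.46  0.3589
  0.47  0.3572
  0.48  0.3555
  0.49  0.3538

T = 2;  σ√T = 0.2970
ln(S/K) + (r + σ²/2)T = ln(470/510) + (0.075 + 0.21²/2)·2 = -0.0817 + 0.1941 = 0.1124
d₁ = 0.1124 / 0.2970 = 0.3785 ≈ 0.38
√T = √2 = 1.4142
φ(d₁) = φ(0.38) = 0.3712
vega = S·φ(d₁)·√T = 470·0.3712·1.4142 = 246.7270

246.73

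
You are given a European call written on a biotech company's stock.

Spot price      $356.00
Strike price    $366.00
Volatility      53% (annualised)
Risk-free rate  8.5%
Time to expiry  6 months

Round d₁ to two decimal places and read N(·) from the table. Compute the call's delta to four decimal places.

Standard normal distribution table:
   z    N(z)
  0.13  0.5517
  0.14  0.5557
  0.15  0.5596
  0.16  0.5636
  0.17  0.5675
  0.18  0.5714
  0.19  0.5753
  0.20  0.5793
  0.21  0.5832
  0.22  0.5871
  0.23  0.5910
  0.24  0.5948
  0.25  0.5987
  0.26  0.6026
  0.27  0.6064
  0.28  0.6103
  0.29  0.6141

σ√T = 0.53 × 0.7071 = 0.3748
d₁ = [ln(356/366) + (0.085 + 0.53²/2)·0.5] / 0.3748 = [-0.0277 + 0.1127] / 0.3748 = 0.2269 → 0.23
N(d₁) = N(0.23) = 0.5910
Δ_call = N(d₁) = 0.5910

0.5910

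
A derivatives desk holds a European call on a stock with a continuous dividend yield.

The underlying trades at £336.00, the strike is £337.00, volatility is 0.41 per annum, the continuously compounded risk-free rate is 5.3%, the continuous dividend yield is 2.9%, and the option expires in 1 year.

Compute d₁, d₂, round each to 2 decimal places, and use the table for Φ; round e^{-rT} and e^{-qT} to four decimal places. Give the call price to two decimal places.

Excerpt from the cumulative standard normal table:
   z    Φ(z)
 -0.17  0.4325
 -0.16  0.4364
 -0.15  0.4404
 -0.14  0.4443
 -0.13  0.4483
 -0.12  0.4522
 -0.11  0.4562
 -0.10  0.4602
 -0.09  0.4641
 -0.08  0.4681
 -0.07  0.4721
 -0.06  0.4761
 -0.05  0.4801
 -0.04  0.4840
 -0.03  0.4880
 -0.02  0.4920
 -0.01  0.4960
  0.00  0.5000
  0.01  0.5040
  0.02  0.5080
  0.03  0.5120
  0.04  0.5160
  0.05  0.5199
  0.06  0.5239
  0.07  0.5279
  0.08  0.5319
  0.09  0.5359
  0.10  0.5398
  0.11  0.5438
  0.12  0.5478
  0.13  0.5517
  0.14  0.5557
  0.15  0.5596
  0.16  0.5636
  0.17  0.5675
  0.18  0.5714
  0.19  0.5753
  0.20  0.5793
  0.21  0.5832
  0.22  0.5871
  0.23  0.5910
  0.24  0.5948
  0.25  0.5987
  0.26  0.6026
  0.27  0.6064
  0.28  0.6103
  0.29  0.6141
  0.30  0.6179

σ√T = 0.41 × 1.0000 = 0.4100
d₁ = [ln(336/337) + (0.053 − 0.029 + ½·0.41²)·1] / (σ√T) = (-0.0030 + 0.1080) / 0.4100 = 0.2563 which rounds to 0.26
d₂ = 0.2563 − 0.4100 = -0.1537 which rounds to -0.15
exp(−qT) = exp(−0.029·1) = 0.9714;  exp(−rT) = exp(−0.053·1) = 0.9484
N(d₁) = N(0.26) = 0.6026;  N(d₂) = N(-0.15) = 0.4404
C = 336·0.9714·0.6026 − 337·0.9484·0.4404 = 196.6829 − 140.7566 = 55.9263

£55.93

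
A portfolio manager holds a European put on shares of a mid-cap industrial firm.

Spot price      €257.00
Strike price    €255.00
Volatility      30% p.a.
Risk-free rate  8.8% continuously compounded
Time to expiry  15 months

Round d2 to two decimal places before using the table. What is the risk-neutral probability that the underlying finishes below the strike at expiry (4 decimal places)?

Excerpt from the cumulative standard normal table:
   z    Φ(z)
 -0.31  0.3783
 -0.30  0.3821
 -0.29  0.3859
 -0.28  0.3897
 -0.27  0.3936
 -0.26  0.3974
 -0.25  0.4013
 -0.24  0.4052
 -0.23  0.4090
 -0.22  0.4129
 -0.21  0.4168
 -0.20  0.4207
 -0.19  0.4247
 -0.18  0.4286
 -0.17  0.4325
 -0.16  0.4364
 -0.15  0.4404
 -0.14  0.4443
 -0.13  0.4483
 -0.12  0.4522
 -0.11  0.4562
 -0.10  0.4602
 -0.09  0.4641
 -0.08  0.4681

0.4286

T = 1.25;  σ√T = 0.3354
d₁ = [ln(257/255) + (0.088 + ½·0.3²)·1.25] / (σ√T) = (0.0078 + 0.1663) / 0.3354 = 0.5190 ≈ 0.52
d₂ = 0.5190 − 0.3354 = 0.1835 ≈ 0.18
Pr(exercise) under Q = N(−d₂) = N(-0.18) = 0.4286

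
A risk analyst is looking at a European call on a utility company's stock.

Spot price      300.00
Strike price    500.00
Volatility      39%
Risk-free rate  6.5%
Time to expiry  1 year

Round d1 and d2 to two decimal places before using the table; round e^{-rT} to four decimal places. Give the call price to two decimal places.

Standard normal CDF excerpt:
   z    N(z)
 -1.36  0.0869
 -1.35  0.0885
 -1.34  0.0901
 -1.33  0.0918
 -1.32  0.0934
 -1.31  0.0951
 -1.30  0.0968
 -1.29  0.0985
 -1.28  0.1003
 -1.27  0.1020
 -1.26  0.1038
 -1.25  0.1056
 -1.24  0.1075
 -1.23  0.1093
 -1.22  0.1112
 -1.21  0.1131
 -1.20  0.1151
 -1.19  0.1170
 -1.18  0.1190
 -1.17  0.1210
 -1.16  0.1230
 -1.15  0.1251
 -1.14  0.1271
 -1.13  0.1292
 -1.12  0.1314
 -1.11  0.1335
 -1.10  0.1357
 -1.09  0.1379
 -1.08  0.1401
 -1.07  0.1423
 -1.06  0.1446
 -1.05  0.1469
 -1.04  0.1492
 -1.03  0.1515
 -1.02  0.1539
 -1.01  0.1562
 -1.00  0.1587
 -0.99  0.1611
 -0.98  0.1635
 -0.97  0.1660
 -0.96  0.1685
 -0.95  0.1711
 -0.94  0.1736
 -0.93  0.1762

9.11

σ√T = 0.39·√1 = 0.3900
ln(S/K) + (r + σ²/2)T = ln(300/500) + (0.065 + 0.39²/2)·1 = -0.5108 + 0.1411 = -0.3698
d₁ = -0.3698 / 0.3900 = -0.9481 which rounds to -0.95
d₂ = d₁ − σ√T = -0.9481 − 0.3900 = -1.3381 which rounds to -1.34
exp(−rT) = exp(−0.065·1) = 0.9371
N(d₁) = N(-0.95) = 0.1711;  N(d₂) = N(-1.34) = 0.0901
C = 300·0.1711 − 500·0.9371·0.0901 = 51.3300 − 42.2164 = 9.1136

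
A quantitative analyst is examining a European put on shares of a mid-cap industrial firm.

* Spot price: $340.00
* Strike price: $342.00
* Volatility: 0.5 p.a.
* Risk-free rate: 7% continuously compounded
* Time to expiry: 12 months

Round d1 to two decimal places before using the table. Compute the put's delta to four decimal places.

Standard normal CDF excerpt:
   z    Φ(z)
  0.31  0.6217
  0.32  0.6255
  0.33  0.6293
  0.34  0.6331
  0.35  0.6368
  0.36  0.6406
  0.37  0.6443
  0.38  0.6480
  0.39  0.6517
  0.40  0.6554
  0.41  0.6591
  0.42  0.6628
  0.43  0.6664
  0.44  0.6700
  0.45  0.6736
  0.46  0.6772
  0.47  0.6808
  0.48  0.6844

σ√T = 0.5·√1 = 0.5000
ln(S/K) + (r + σ²/2)T = ln(340/342) + (0.07 + 0.5²/2)·1 = -0.0059 + 0.1950 = 0.1891
d₁ = 0.1891 / 0.5000 = 0.3783 ≈ 0.38
N(d₁) = N(0.38) = 0.6480
Δ_put = N(d₁) − 1 = 0.6480 − 1 = -0.3520

-0.3520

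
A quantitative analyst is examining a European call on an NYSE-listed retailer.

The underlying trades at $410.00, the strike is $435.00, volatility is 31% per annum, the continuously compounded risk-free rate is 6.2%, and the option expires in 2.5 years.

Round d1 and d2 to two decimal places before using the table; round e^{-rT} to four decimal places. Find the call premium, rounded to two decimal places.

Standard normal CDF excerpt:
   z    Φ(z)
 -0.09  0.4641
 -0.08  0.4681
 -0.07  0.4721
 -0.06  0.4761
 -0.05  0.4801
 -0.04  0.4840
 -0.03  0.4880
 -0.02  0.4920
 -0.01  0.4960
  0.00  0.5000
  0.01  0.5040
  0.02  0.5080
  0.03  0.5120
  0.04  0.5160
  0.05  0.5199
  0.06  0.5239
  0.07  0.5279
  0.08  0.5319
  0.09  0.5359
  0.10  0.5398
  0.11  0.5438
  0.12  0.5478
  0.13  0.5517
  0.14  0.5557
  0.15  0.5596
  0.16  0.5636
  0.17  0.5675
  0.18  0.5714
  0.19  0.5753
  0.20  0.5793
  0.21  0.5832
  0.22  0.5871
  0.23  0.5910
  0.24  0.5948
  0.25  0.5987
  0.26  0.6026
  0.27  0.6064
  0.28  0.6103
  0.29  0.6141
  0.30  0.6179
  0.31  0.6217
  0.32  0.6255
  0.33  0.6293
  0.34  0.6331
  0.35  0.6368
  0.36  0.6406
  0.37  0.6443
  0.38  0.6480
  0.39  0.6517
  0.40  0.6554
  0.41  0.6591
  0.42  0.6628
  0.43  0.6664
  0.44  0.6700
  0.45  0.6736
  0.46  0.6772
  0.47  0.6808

σ√T = 0.31·√2.5 = 0.4902
d₁ = [ln(410/435) + (0.062 + ½·0.31²)·2.5] / (σ√T) = (-0.0592 + 0.2751) / 0.4902 = 0.4405 → 0.44
d₂ = 0.4405 − 0.4902 = -0.0496 → -0.05
e^(−rT) = e^(−0.062·2.5) = 0.8564
N(d₁) = N(0.44) = 0.6700;  N(d₂) = N(-0.05) = 0.4801
C = 410·0.6700 − 435·0.8564·0.4801 = 274.7000 − 178.8536 = 95.8464

$95.85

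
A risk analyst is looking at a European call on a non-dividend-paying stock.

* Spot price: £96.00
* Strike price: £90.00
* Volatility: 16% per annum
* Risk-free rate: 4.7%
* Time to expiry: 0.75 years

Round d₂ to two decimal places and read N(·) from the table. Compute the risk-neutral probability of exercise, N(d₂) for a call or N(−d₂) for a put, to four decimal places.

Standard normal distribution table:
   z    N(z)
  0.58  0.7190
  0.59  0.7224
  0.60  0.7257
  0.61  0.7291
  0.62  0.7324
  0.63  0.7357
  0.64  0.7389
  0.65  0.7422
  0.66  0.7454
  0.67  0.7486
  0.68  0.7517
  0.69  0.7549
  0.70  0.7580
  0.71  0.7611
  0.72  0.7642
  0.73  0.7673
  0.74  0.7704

σ√T = 0.16·√0.75 = 0.1386
d₁ = [ln(96/90) + (0.047 + ½·0.16²)·0.75] / (σ√T) = (0.0645 + 0.0449) / 0.1386 = 0.7894 ⇒ 0.79
d₂ = 0.7894 − 0.1386 = 0.6509 ⇒ 0.65
Pr(exercise) under Q = N(d₂) = 0.7422

0.7422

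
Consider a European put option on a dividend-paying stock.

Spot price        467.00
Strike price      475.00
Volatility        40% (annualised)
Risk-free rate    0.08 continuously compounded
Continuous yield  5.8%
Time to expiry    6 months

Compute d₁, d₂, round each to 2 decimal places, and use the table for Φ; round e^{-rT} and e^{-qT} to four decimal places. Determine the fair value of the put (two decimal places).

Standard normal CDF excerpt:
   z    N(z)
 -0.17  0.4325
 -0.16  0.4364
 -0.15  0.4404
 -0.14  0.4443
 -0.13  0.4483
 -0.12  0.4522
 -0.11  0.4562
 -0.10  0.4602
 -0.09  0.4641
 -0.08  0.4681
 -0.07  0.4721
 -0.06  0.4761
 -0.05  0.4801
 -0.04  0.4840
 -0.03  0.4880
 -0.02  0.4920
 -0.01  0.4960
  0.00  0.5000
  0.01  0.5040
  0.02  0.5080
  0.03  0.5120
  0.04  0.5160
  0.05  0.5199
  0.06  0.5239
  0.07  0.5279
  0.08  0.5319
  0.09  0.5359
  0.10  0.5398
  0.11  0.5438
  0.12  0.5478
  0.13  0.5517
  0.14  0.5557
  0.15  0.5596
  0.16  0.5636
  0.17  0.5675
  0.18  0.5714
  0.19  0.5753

σ√T = 0.4·√0.5 = 0.2828
d₁ = [ln(467/475) + (0.08 − 0.058 + ½·0.4²)·0.5] / (σ√T) = (-0.0170 + 0.0510) / 0.2828 = 0.1203 which rounds to 0.12
d₂ = 0.1203 − 0.2828 = -0.1626 which rounds to -0.16
exp(−qT) = exp(−0.058·0.5) = 0.9714;  exp(−rT) = exp(−0.08·0.5) = 0.9608
N(−d₂) = N(0.16) = 0.5636;  N(−d₁) = N(-0.12) = 0.4522
P = 475·0.9608·0.5636 − 467·0.9714·0.4522 = 257.2158 − 205.1377 = 52.0780

52.08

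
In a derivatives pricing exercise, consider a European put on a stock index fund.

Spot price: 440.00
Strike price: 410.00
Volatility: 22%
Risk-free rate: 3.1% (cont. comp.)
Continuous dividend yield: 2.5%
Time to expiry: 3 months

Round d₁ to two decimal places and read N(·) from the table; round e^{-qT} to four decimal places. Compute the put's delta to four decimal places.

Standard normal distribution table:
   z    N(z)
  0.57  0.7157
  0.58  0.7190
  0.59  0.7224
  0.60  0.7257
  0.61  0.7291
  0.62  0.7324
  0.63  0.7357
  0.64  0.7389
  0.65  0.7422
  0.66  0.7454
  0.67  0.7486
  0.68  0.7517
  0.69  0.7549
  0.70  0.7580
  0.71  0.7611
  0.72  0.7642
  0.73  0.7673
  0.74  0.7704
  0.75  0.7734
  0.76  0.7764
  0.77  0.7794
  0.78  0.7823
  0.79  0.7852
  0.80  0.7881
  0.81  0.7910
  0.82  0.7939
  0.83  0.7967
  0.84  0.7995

T = 0.25;  σ√T = 0.1100
d₁ = [ln(440/410) + (0.031 − 0.025 + 0.22²/2)·0.25] / 0.1100 = [0.0706 + 0.0075] / 0.1100 = 0.7106 which rounds to 0.71
N(d₁) = N(0.71) = 0.7611
Δ_put = exp(−qT)·(N(d₁) − 1) = 0.9938·(0.7611 − 1) = -0.2374

-0.2374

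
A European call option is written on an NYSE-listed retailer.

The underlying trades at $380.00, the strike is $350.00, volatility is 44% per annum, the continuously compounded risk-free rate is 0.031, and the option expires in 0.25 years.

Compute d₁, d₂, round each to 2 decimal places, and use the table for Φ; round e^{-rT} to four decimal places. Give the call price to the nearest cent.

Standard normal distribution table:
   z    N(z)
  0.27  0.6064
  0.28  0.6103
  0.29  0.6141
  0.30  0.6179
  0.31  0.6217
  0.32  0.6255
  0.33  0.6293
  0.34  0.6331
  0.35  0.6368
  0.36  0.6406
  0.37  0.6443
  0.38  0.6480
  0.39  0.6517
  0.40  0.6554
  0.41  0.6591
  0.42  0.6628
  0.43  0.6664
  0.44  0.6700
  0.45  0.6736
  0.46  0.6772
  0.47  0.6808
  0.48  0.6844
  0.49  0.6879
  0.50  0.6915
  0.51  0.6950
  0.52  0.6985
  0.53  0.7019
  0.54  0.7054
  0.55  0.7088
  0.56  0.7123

σ√T = 0.44 × 0.5000 = 0.2200
ln(S/K) + (r + σ²/2)T = ln(380/350) + (0.031 + 0.44²/2)·0.25 = 0.0822 + 0.0319 = 0.1142
d₁ = 0.1142 / 0.2200 = 0.5190 ≈ 0.52
d₂ = d₁ − σ√T = 0.5190 − 0.2200 = 0.2990 ≈ 0.30
exp(−rT) = exp(−0.031·0.25) = 0.9923
N(d₁) = N(0.52) = 0.6985;  N(d₂) = N(0.30) = 0.6179
C = 380·0.6985 − 350·0.9923·0.6179 = 265.4300 − 214.5998 = 50.8302

$50.83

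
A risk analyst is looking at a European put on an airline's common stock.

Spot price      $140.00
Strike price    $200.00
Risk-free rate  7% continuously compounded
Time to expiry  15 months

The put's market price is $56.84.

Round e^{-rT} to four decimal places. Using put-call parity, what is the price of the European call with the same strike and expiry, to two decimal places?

exp(−rT) = exp(−0.07·1.25) = 0.9162
Put-call parity: C − P = S − K·e^(−rT) = 140 − 200·0.9162 = 140 − 183.2400 = -43.2400
C = P + (C − P) = 56.84 + (-43.2400) = 13.6000

$13.60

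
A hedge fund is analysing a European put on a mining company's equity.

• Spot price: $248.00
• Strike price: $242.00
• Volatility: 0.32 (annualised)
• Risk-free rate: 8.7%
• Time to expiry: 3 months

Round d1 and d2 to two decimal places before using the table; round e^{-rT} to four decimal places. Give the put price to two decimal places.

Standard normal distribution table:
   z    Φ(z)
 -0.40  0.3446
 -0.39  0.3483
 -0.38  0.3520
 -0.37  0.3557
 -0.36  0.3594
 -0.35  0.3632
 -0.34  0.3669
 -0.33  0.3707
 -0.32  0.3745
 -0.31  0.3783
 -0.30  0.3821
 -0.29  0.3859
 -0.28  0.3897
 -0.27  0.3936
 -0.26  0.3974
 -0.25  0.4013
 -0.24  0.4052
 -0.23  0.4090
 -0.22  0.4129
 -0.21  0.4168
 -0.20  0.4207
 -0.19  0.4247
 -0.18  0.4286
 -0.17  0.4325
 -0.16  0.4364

$10.48

T = 0.25;  σ√T = 0.1600
d₁ = [ln(248/242) + (0.087 + 0.32²/2)·0.25] / 0.1600 = [0.0245 + 0.0345] / 0.1600 = 0.3690 which rounds to 0.37
d₂ = d₁ − σ√T = 0.3690 − 0.1600 = 0.2090 which rounds to 0.21
exp(−rT) = exp(−0.087·0.25) = 0.9785
N(−d₂) = N(-0.21) = 0.4168;  N(−d₁) = N(-0.37) = 0.3557
P = 242·0.9785·0.4168 − 248·0.3557 = 98.6970 − 88.2136 = 10.4834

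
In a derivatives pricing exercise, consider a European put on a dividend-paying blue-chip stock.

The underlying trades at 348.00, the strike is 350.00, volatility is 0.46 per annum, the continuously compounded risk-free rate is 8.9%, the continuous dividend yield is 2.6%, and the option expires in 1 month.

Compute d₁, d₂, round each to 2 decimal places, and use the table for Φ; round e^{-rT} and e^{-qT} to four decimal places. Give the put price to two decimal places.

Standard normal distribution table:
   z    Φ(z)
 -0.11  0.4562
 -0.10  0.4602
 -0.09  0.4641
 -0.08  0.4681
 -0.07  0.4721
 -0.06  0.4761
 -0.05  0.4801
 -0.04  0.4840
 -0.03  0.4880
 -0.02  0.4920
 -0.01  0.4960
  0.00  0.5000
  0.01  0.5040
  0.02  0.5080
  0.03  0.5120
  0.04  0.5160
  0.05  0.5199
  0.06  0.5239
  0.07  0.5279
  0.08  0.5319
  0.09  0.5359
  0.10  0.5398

T = 0.08333;  σ√T = 0.1328
d₁ = [ln(348/350) + (0.089 − 0.026 + ½·0.46²)·0.08333] / (σ√T) = (-0.0057 + 0.0141) / 0.1328 = 0.0628 which rounds to 0.06
d₂ = 0.0628 − 0.1328 = -0.0700 which rounds to -0.07
e^(−qT) = e^(−0.026·0.08333) = 0.9978;  e^(−rT) = e^(−0.089·0.08333) = 0.9926
N(−d₂) = N(0.07) = 0.5279;  N(−d₁) = N(-0.06) = 0.4761
P = 350·0.9926·0.5279 − 348·0.9978·0.4761 = 183.3977 − 165.3183 = 18.0794

18.08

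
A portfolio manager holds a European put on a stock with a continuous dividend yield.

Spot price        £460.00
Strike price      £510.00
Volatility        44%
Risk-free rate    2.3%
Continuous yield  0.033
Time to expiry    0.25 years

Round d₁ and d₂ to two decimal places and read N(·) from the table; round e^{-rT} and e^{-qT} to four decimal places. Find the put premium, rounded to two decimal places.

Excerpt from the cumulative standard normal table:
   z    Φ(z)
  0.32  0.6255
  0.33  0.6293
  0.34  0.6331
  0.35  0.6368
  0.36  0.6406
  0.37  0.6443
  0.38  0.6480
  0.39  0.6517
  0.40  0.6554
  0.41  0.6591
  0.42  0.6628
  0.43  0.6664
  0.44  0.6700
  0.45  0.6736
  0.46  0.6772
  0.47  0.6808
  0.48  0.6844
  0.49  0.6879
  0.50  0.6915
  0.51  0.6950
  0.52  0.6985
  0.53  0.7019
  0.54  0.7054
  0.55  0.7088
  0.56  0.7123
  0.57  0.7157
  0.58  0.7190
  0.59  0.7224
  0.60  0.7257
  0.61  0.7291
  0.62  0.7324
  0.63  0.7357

£72.38

σ√T = 0.44 × 0.5000 = 0.2200
d₁ = [ln(460/510) + (0.023 − 0.033 + ½·0.44²)·0.25] / (σ√T) = (-0.1032 + 0.0217) / 0.2200 = -0.3704 ≈ -0.37
d₂ = -0.3704 − 0.2200 = -0.5904 ≈ -0.59
e^(−qT) = e^(−0.033·0.25) = 0.9918;  e^(−rT) = e^(−0.023·0.25) = 0.9943
N(−d₂) = N(0.59) = 0.7224;  N(−d₁) = N(0.37) = 0.6443
P = 510·0.9943·0.7224 − 460·0.9918·0.6443 = 366.3240 − 293.9477 = 72.3763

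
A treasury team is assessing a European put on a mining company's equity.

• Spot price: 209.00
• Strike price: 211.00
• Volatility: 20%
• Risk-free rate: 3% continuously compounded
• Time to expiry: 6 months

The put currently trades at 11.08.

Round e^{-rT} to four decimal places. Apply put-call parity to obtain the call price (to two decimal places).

12.22

e^(−rT) = e^(−0.03·0.5) = 0.9851
Put-call parity: C − P = S − K·e^(−rT) = 209 − 211·0.9851 = 209 − 207.8561 = 1.1439
C = P + (C − P) = 11.08 + (1.1439) = 12.2239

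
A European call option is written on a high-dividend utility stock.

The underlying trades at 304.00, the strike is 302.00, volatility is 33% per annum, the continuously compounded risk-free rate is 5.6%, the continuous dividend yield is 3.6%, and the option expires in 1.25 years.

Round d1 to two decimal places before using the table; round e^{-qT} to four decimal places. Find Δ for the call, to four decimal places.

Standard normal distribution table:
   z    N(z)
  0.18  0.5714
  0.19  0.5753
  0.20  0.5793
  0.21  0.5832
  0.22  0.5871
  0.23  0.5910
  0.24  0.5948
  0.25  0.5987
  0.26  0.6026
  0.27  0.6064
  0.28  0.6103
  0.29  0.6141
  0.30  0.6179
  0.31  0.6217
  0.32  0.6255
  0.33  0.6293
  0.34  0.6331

0.5797

σ√T = 0.33 × 1.1180 = 0.3690
ln(S/K) + (r − q + σ²/2)T = ln(304/302) + (0.056 − 0.036 + 0.33²/2)·1.25 = 0.0066 + 0.0931 = 0.0997
d₁ = 0.0997 / 0.3690 = 0.2701 which rounds to 0.27
N(d₁) = N(0.27) = 0.6064
Δ_call = e^(−qT)·N(d₁) = 0.9560·0.6064 = 0.5797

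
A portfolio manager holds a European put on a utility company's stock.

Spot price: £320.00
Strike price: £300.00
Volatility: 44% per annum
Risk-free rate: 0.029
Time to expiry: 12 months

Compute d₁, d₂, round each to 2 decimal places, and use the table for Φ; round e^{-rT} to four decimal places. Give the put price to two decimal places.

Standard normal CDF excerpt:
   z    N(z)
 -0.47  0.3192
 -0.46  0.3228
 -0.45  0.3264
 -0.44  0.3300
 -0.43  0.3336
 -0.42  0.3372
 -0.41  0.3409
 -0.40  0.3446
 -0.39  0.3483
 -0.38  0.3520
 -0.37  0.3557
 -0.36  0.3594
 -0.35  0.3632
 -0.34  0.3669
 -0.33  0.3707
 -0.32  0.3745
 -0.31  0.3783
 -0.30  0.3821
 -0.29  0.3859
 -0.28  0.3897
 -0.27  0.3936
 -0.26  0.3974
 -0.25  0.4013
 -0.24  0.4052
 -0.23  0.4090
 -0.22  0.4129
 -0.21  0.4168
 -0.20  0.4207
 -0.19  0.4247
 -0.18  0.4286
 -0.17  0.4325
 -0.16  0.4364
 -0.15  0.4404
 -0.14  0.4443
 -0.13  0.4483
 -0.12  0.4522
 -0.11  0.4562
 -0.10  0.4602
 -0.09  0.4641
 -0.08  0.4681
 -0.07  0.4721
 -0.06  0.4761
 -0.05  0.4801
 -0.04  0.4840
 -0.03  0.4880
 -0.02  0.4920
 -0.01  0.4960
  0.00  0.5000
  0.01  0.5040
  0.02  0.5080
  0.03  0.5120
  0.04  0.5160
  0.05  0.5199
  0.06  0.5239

£40.12

T = 1;  σ√T = 0.4400
ln(S/K) + (r + σ²/2)T = ln(320/300) + (0.029 + 0.44²/2)·1 = 0.0645 + 0.1258 = 0.1903
d₁ = 0.1903 / 0.4400 = 0.4326 ≈ 0.43
d₂ = d₁ − σ√T = 0.4326 − 0.4400 = -0.0074 ≈ -0.01
e^(−rT) = e^(−0.029·1) = 0.9714
N(−d₂) = N(0.01) = 0.5040;  N(−d₁) = N(-0.43) = 0.3336
P = 300·0.9714·0.5040 − 320·0.3336 = 146.8757 − 106.7520 = 40.1237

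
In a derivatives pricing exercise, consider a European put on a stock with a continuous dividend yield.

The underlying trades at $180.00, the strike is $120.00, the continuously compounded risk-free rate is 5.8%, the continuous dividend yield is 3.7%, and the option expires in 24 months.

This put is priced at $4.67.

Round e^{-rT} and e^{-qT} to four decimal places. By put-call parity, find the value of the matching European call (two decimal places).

e^(−qT) = e^(−0.037·2) = 0.9287;  e^(−rT) = e^(−0.058·2) = 0.8905
Put-call parity: C − P = S·e^(−qT) − K·e^(−rT) = 180·0.9287 − 120·0.8905 = 167.1660 − 106.8600 = 60.3060
C = P + (C − P) = 4.67 + (60.3060) = 64.9760

$64.98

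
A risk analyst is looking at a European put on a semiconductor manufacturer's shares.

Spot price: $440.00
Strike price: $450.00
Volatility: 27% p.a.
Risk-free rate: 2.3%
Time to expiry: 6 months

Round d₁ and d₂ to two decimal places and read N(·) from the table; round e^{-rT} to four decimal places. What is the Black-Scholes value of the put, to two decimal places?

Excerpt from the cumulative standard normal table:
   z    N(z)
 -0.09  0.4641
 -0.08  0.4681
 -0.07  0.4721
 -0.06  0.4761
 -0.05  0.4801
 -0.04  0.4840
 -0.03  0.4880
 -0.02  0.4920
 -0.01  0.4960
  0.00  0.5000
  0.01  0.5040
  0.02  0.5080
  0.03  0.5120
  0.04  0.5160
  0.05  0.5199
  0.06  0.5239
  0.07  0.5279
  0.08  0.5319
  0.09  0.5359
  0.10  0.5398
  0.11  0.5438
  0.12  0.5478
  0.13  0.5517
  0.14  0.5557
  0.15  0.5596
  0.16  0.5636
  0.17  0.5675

$35.99

σ√T = 0.27·√0.5 = 0.1909
d₁ = [ln(440/450) + (0.023 + 0.27²/2)·0.5] / 0.1909 = [-0.0225 + 0.0297] / 0.1909 = 0.0380 ⇒ 0.04
d₂ = d₁ − σ√T = 0.0380 − 0.1909 = -0.1529 ⇒ -0.15
e^(−rT) = e^(−0.023·0.5) = 0.9886
P = 450·0.9886·N(0.15) − 440·N(-0.04) = 450·0.9886·0.5596 − 440·0.4840 = 248.9493 − 212.9600 = 35.9893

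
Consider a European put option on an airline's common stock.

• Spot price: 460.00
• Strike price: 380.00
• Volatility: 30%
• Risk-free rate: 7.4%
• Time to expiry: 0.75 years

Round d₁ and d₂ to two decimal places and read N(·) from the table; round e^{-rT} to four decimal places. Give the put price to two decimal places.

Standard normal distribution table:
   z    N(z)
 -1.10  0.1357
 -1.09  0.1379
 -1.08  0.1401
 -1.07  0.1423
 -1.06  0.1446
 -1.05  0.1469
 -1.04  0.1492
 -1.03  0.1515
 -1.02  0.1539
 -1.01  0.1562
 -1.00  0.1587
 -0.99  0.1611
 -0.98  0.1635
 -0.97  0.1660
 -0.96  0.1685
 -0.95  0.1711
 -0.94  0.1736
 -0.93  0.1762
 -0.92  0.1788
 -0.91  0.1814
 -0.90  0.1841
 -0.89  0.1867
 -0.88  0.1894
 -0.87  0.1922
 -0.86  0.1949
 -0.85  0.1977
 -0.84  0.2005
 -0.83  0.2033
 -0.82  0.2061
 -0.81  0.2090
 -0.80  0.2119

9.64

σ√T = 0.3 × 0.8660 = 0.2598
ln(S/K) + (r + σ²/2)T = ln(460/380) + (0.074 + 0.3²/2)·0.75 = 0.1911 + 0.0892 = 0.2803
d₁ = 0.2803 / 0.2598 = 1.0789 → 1.08
d₂ = d₁ − σ√T = 1.0789 − 0.2598 = 0.8191 → 0.82
e^(−rT) = e^(−0.074·0.75) = 0.9460
P = 380·0.9460·N(-0.82) − 460·N(-1.08) = 380·0.9460·0.2061 − 460·0.1401 = 74.0888 − 64.4460 = 9.6428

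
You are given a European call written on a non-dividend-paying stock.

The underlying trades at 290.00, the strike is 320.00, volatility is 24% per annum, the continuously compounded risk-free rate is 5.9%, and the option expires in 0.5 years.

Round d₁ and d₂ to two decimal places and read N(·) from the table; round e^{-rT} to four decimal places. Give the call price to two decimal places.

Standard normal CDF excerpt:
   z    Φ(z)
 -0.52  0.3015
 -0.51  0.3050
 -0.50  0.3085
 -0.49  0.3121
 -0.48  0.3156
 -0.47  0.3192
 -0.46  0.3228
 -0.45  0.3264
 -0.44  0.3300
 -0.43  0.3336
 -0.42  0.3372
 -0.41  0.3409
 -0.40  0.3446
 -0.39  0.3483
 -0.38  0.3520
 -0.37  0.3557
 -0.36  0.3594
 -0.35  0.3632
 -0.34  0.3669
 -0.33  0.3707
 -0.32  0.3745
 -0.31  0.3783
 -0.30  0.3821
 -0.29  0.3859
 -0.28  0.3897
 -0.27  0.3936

11.64

σ√T = 0.24 × 0.7071 = 0.1697
d₁ = [ln(290/320) + (0.059 + ½·0.24²)·0.5] / (σ√T) = (-0.0984 + 0.0439) / 0.1697 = -0.3214 ⇒ -0.32
d₂ = -0.3214 − 0.1697 = -0.4911 ⇒ -0.49
exp(−rT) = exp(−0.059·0.5) = 0.9709
C = 290·N(-0.32) − 320·0.9709·N(-0.49) = 290·0.3745 − 320·0.9709·0.3121 = 108.6050 − 96.9657 = 11.6393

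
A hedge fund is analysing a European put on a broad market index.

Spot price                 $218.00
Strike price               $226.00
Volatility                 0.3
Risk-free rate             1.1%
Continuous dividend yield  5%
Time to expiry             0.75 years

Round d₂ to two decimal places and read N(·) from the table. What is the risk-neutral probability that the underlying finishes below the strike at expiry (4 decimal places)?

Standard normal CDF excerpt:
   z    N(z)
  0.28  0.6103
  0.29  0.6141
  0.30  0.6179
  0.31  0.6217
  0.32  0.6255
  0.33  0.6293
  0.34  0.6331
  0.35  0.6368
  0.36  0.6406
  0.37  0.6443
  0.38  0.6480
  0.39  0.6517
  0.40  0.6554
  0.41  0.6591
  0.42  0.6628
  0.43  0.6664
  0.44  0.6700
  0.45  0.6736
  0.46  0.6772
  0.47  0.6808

σ√T = 0.3 × 0.8660 = 0.2598
ln(S/K) + (r − q + σ²/2)T = ln(218/226) + (0.011 − 0.05 + 0.3²/2)·0.75 = -0.0360 + 0.0045 = -0.0315
d₁ = -0.0315 / 0.2598 = -0.1214 → -0.12
d₂ = d₁ − σ√T = -0.1214 − 0.2598 = -0.3812 → -0.38
Pr(exercise) under Q = N(−d₂) = N(0.38) = 0.6480

0.6480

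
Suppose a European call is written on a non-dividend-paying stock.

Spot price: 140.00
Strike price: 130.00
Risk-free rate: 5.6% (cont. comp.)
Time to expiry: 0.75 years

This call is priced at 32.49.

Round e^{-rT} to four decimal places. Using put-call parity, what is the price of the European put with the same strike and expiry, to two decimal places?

exp(−rT) = exp(−0.056·0.75) = 0.9589
Put-call parity: C − P = S − K·e^(−rT) = 140 − 130·0.9589 = 140 − 124.6570 = 15.3430
P = C − (C − P) = 32.49 − (15.3430) = 17.1470

17.15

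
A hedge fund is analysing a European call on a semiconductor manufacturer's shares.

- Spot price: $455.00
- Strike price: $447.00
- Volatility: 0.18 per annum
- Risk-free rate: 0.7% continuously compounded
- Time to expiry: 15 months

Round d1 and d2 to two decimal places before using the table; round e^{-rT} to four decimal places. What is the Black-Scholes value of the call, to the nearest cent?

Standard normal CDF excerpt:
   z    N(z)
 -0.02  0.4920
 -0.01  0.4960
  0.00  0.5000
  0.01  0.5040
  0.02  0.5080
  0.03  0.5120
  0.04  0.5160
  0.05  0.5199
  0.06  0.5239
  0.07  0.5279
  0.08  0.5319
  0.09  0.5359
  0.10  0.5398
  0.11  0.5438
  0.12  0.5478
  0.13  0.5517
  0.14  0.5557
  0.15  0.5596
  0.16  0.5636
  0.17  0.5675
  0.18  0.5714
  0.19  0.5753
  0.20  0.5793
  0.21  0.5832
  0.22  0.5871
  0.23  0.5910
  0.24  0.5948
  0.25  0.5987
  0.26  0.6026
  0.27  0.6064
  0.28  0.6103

$42.03

σ√T = 0.18 × 1.1180 = 0.2012
d₁ = [ln(455/447) + (0.007 + 0.18²/2)·1.25] / 0.2012 = [0.0177 + 0.0290] / 0.2012 = 0.2322 → 0.23
d₂ = d₁ − σ√T = 0.2322 − 0.2012 = 0.0310 → 0.03
e^(−rT) = e^(−0.007·1.25) = 0.9913
N(d₁) = N(0.23) = 0.5910;  N(d₂) = N(0.03) = 0.5120
C = 455·0.5910 − 447·0.9913·0.5120 = 268.9050 − 226.8729 = 42.0321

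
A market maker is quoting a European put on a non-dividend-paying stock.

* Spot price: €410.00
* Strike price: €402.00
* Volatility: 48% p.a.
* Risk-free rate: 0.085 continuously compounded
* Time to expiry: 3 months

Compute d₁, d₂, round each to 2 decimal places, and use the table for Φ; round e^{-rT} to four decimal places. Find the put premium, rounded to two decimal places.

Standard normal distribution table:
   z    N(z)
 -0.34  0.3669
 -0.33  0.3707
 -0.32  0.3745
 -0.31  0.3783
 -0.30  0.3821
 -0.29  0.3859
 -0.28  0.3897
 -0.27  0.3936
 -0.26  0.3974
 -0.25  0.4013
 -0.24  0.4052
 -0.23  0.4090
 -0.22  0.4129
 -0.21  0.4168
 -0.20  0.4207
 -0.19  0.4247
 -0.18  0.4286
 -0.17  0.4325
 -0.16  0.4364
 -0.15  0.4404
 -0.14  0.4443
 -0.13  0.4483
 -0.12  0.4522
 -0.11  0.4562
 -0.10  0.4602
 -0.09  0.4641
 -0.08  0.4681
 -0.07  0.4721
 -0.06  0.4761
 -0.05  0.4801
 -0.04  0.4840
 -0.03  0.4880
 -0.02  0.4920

€30.73

σ√T = 0.48·√0.25 = 0.2400
d₁ = [ln(410/402) + (0.085 + ½·0.48²)·0.25] / (σ√T) = (0.0197 + 0.0500) / 0.2400 = 0.2906 → 0.29
d₂ = 0.2906 − 0.2400 = 0.0506 → 0.05
e^(−rT) = e^(−0.085·0.25) = 0.9790
N(−d₂) = N(-0.05) = 0.4801;  N(−d₁) = N(-0.29) = 0.3859
P = 402·0.9790·0.4801 − 410·0.3859 = 188.9472 − 158.2190 = 30.7282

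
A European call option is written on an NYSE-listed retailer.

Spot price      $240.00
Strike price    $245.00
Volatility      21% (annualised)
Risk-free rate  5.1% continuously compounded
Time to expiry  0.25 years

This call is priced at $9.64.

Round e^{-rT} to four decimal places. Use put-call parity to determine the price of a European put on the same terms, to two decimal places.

exp(−rT) = exp(−0.051·0.25) = 0.9873
Put-call parity: C − P = S − K·e^(−rT) = 240 − 245·0.9873 = 240 − 241.8885 = -1.8885
P = C − (C − P) = 9.64 − (-1.8885) = 11.5285

$11.53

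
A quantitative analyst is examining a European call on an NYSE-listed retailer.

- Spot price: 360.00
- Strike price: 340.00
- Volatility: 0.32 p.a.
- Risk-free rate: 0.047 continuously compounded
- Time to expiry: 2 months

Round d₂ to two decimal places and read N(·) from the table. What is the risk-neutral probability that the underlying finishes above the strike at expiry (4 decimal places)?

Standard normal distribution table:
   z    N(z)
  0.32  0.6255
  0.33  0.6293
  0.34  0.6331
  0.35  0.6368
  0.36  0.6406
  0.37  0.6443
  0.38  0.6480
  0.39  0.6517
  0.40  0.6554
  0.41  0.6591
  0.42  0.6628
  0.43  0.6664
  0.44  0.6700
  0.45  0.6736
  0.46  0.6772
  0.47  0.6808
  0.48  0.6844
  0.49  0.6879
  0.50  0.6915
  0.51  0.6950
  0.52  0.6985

σ√T = 0.32 × 0.4082 = 0.1306
d₁ = [ln(360/340) + (0.047 + 0.32²/2)·0.1667] / 0.1306 = [0.0572 + 0.0164] / 0.1306 = 0.5628 → 0.56
d₂ = d₁ − σ√T = 0.5628 − 0.1306 = 0.4322 → 0.43
Pr(exercise) under Q = N(d₂) = 0.6664

0.6664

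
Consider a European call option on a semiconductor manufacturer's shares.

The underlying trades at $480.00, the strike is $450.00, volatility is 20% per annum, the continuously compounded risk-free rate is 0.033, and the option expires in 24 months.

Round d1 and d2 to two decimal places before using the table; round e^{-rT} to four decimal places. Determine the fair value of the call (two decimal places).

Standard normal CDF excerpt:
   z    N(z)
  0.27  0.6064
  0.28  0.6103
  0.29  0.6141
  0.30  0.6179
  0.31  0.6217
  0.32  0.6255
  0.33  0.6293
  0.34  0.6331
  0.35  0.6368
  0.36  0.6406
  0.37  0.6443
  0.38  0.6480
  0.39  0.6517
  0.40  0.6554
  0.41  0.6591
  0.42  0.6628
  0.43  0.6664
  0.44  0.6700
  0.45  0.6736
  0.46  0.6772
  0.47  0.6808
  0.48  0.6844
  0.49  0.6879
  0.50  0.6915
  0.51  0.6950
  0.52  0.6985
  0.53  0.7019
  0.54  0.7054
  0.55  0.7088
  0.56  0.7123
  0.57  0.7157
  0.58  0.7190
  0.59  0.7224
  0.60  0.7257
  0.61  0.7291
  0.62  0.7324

$84.85

T = 2;  σ√T = 0.2828
ln(S/K) + (r + σ²/2)T = ln(480/450) + (0.033 + 0.2²/2)·2 = 0.0645 + 0.1060 = 0.1705
d₁ = 0.1705 / 0.2828 = 0.6029 which rounds to 0.60
d₂ = d₁ − σ√T = 0.6029 − 0.2828 = 0.3201 which rounds to 0.32
e^(−rT) = e^(−0.033·2) = 0.9361
N(d₁) = N(0.60) = 0.7257;  N(d₂) = N(0.32) = 0.6255
C = 480·0.7257 − 450·0.9361·0.6255 = 348.3360 − 263.4887 = 84.8473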